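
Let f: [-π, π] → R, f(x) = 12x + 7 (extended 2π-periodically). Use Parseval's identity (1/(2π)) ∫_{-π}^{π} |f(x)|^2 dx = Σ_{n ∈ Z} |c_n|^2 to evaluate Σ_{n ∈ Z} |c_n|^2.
Σ |c_n|^2 = 48π^2 + 49

Expand and integrate term by term over [-π, π]:
  ∫ (12x)^2 dx = 144·(2π^3/3); ∫ 2·12·(7)·x dx = 0 (odd integrand); ∫ 7^2 dx = 49·2π.
So (1/(2π)) ∫_{-π}^{π} (12x + 7)^2 dx = 144π^2/3 + 49 = 48π^2 + 49.
Parseval ⇒ Σ |c_n|^2 = 48π^2 + 49.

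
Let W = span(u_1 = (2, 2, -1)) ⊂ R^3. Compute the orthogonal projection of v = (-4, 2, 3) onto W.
proj_W(v) = (-14/9, -14/9, 7/9)

Set up U = [u_1 | ... | u_1] ∈ R^(3×1). The projector onto W = col(U) is P = U (U^T U)^(-1) U^T.
Compute U^T U =
  [9],
and U^T v = (-7).
Solve U^T U · c = U^T v for the coefficients: c = (-7/9). The projection is proj_W(v) = U c.
Check: (v - proj_W(v)) · u_1 = 0  (should be 0).
Result: proj_W(v) = (-14/9, -14/9, 7/9).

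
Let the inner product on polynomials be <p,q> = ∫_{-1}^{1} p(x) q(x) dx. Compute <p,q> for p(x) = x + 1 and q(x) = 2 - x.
<p,q> = 10/3

Expand the product: p(x)·q(x) = -x^2 + x + 2.
∫_{-1}^{1} of each monomial x^k gives [2/(k+1) if k even, 0 if k odd]. Integrating term-by-term (or equivalently evaluating the antiderivative F(x) = -x^3/3 + x^2/2 + 2*x at the endpoints):
  F(1) − F(−1) = 13/6 − (-7/6) = 10/3.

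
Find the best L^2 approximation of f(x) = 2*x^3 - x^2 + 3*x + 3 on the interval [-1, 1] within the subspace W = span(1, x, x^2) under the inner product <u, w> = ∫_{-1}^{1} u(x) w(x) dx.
g(x) = -x^2 + 21*x/5 + 3

The best approximation g ∈ W is the orthogonal projection of f onto W. Writing g = a_0 + a_1 x + a_2 x^2, the coefficients solve the normal equations G · a = b where
  G_{ij} = <φ_i, φ_j> and b_i = <f, φ_i>, with φ_0 = 1, φ_1 = x, φ_2 = x^2.
G =
  [2, 0, 2/3]
  [0, 2/3, 0]
  [2/3, 0, 2/5],
b = (16/3, 14/5, 8/5).
Solving gives a_0 = 3, a_1 = 21/5, a_2 = -1, so
  g(x) = -x^2 + 21*x/5 + 3.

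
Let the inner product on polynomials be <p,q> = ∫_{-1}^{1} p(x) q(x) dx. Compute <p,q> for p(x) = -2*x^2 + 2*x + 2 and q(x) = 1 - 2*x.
<p,q> = 0

Expand the product: p(x)·q(x) = 4*x^3 - 6*x^2 - 2*x + 2.
∫_{-1}^{1} of each monomial x^k gives [2/(k+1) if k even, 0 if k odd]. Integrating term-by-term (or equivalently evaluating the antiderivative F(x) = x^4 - 2*x^3 - x^2 + 2*x at the endpoints):
  F(1) − F(−1) = 0 − (0) = 0.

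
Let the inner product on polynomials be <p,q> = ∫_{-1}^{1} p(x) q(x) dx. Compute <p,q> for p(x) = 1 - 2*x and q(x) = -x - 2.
<p,q> = -8/3

Expand the product: p(x)·q(x) = 2*x^2 + 3*x - 2.
∫_{-1}^{1} of each monomial x^k gives [2/(k+1) if k even, 0 if k odd]. Integrating term-by-term (or equivalently evaluating the antiderivative F(x) = 2*x^3/3 + 3*x^2/2 - 2*x at the endpoints):
  F(1) − F(−1) = 1/6 − (17/6) = -8/3.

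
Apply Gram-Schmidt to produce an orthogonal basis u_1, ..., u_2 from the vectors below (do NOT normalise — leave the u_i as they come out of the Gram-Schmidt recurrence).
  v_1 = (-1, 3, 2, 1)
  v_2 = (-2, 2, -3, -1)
Orthogonal basis:
  u_1 = (-1, 3, 2, 1)
  u_2 = (-29/15, 9/5, -47/15, -16/15)

Apply the Gram-Schmidt recurrence
  u_1 = v_1
  u_i = v_i − Σ_{j<i} ((v_i · u_j) / (u_j · u_j)) · u_j.

Step by step this gives:
  u_1 = (-1, 3, 2, 1)
  u_2 = (-29/15, 9/5, -47/15, -16/15)

Orthogonality check:
  u_2 · u_1 = 0 (should be 0)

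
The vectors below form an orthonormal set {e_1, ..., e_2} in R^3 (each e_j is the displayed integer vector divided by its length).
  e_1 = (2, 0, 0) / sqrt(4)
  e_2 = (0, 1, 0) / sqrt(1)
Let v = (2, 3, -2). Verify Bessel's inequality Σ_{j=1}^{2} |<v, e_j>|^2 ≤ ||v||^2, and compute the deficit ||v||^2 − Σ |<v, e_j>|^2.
Σ |<v, e_j>|^2 = 13; ||v||^2 = 17; deficit = 4

Write each e_j = u_j / sqrt(<u_j, u_j>) where u_j is the displayed integer vector. Then <v, e_j> = <v, u_j> / sqrt(<u_j, u_j>), so |<v, e_j>|^2 = <v, u_j>^2 / <u_j, u_j>.
Coefficients: <v, e_1> = 4/sqrt(4), <v, e_2> = 3/sqrt(1).
Square and sum: Σ |<v, e_j>|^2 = 13.
Compute ||v||^2 = v·v = 17.
Deficit = 17 − 13 = 4 ≥ 0, confirming Bessel's inequality. (The deficit equals ||v − Σ <v,e_j> e_j||^2, the squared distance from v to span{e_j}.)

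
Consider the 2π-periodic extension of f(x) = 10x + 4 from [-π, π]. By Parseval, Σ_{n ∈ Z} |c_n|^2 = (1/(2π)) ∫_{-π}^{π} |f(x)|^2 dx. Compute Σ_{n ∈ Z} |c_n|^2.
Σ |c_n|^2 = 100π^2/3 + 16

Expand and integrate term by term over [-π, π]:
  ∫ (10x)^2 dx = 100·(2π^3/3); ∫ 2·10·(4)·x dx = 0 (odd integrand); ∫ 4^2 dx = 16·2π.
So (1/(2π)) ∫_{-π}^{π} (10x + 4)^2 dx = 100π^2/3 + 16 = 100π^2/3 + 16.
Parseval ⇒ Σ |c_n|^2 = 100π^2/3 + 16.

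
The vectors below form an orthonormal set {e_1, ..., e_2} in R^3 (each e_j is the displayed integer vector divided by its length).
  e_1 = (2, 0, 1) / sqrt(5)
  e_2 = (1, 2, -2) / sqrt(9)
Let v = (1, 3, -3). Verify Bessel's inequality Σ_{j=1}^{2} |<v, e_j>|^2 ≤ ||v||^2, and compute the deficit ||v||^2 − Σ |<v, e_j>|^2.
Σ |<v, e_j>|^2 = 854/45; ||v||^2 = 19; deficit = 1/45

Write each e_j = u_j / sqrt(<u_j, u_j>) where u_j is the displayed integer vector. Then <v, e_j> = <v, u_j> / sqrt(<u_j, u_j>), so |<v, e_j>|^2 = <v, u_j>^2 / <u_j, u_j>.
Coefficients: <v, e_1> = -1/sqrt(5), <v, e_2> = 13/sqrt(9).
Square and sum: Σ |<v, e_j>|^2 = 854/45.
Compute ||v||^2 = v·v = 19.
Deficit = 19 − 854/45 = 1/45 ≥ 0, confirming Bessel's inequality. (The deficit equals ||v − Σ <v,e_j> e_j||^2, the squared distance from v to span{e_j}.)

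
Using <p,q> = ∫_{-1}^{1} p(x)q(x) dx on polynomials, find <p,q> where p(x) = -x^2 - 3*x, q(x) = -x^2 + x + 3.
<p,q> = -18/5

Expand the product: p(x)·q(x) = x^4 + 2*x^3 - 6*x^2 - 9*x.
∫_{-1}^{1} of each monomial x^k gives [2/(k+1) if k even, 0 if k odd]. Integrating term-by-term (or equivalently evaluating the antiderivative F(x) = x^5/5 + x^4/2 - 2*x^3 - 9*x^2/2 at the endpoints):
  F(1) − F(−1) = -29/5 − (-11/5) = -18/5.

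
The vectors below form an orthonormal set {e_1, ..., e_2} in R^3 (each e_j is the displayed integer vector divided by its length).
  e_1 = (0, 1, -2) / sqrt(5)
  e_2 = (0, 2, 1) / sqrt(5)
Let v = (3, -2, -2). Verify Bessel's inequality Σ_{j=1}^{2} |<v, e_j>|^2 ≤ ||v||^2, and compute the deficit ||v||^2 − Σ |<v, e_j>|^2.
Σ |<v, e_j>|^2 = 8; ||v||^2 = 17; deficit = 9

Write each e_j = u_j / sqrt(<u_j, u_j>) where u_j is the displayed integer vector. Then <v, e_j> = <v, u_j> / sqrt(<u_j, u_j>), so |<v, e_j>|^2 = <v, u_j>^2 / <u_j, u_j>.
Coefficients: <v, e_1> = 2/sqrt(5), <v, e_2> = -6/sqrt(5).
Square and sum: Σ |<v, e_j>|^2 = 8.
Compute ||v||^2 = v·v = 17.
Deficit = 17 − 8 = 9 ≥ 0, confirming Bessel's inequality. (The deficit equals ||v − Σ <v,e_j> e_j||^2, the squared distance from v to span{e_j}.)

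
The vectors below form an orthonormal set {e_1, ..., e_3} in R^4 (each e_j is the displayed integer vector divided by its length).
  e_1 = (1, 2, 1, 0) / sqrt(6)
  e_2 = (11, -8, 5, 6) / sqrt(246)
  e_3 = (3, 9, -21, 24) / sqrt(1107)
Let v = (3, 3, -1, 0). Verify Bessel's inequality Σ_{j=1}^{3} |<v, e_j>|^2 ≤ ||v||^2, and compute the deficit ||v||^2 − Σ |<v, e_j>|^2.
Σ |<v, e_j>|^2 = 41/3; ||v||^2 = 19; deficit = 16/3

Write each e_j = u_j / sqrt(<u_j, u_j>) where u_j is the displayed integer vector. Then <v, e_j> = <v, u_j> / sqrt(<u_j, u_j>), so |<v, e_j>|^2 = <v, u_j>^2 / <u_j, u_j>.
Coefficients: <v, e_1> = 8/sqrt(6), <v, e_2> = 4/sqrt(246), <v, e_3> = 57/sqrt(1107).
Square and sum: Σ |<v, e_j>|^2 = 41/3.
Compute ||v||^2 = v·v = 19.
Deficit = 19 − 41/3 = 16/3 ≥ 0, confirming Bessel's inequality. (The deficit equals ||v − Σ <v,e_j> e_j||^2, the squared distance from v to span{e_j}.)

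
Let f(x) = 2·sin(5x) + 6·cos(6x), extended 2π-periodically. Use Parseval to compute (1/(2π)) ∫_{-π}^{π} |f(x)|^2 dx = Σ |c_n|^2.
Σ |c_n|^2 = 20

Expand |f|^2 and use orthogonality of {sin(nx), cos(mx)} on [-π, π]:
  ∫_{-π}^{π} sin(nx)^2 dx = π, ∫ cos(mx)^2 dx = π, and cross terms integrate to 0.
So ∫_{-π}^{π} f(x)^2 dx = 2^2 · π + 6^2 · π = (4 + 36)π.
Divide by 2π: (4 + 36)/2 = 20.
By Parseval, this equals Σ |c_n|^2.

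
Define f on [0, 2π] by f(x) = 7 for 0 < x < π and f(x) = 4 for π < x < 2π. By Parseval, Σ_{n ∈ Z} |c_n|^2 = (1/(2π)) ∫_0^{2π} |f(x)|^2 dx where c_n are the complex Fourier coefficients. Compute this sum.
Σ |c_n|^2 = 65/2

Parseval equates the L^2 energy of f (normalised by 1/(2π)) with the ℓ^2 sum of its Fourier coefficients: (1/(2π)) ∫_0^{2π} |f|^2 = Σ |c_n|^2.
Compute the left side: (1/(2π)) [∫_0^π 7^2 dx + ∫_π^{2π} 4^2 dx] = (1/(2π)) · (49π + 16π) = (49 + 16)/2 = 65/2.
So Σ_{n ∈ Z} |c_n|^2 = 65/2.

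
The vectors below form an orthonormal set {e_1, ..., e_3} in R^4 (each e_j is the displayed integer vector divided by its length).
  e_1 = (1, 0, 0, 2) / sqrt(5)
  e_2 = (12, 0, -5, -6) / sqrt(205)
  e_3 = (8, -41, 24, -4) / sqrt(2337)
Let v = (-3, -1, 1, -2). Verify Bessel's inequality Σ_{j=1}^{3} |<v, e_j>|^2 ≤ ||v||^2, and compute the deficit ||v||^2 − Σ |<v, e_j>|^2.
Σ |<v, e_j>|^2 = 851/57; ||v||^2 = 15; deficit = 4/57

Write each e_j = u_j / sqrt(<u_j, u_j>) where u_j is the displayed integer vector. Then <v, e_j> = <v, u_j> / sqrt(<u_j, u_j>), so |<v, e_j>|^2 = <v, u_j>^2 / <u_j, u_j>.
Coefficients: <v, e_1> = -7/sqrt(5), <v, e_2> = -29/sqrt(205), <v, e_3> = 49/sqrt(2337).
Square and sum: Σ |<v, e_j>|^2 = 851/57.
Compute ||v||^2 = v·v = 15.
Deficit = 15 − 851/57 = 4/57 ≥ 0, confirming Bessel's inequality. (The deficit equals ||v − Σ <v,e_j> e_j||^2, the squared distance from v to span{e_j}.)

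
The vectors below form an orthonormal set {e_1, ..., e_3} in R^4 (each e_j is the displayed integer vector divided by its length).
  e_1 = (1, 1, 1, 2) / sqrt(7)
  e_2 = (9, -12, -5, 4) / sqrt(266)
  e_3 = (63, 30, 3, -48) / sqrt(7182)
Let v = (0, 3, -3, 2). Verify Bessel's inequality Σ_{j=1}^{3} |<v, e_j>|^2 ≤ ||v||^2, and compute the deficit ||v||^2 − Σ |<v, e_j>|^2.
Σ |<v, e_j>|^2 = 62/21; ||v||^2 = 22; deficit = 400/21

Write each e_j = u_j / sqrt(<u_j, u_j>) where u_j is the displayed integer vector. Then <v, e_j> = <v, u_j> / sqrt(<u_j, u_j>), so |<v, e_j>|^2 = <v, u_j>^2 / <u_j, u_j>.
Coefficients: <v, e_1> = 4/sqrt(7), <v, e_2> = -13/sqrt(266), <v, e_3> = -15/sqrt(7182).
Square and sum: Σ |<v, e_j>|^2 = 62/21.
Compute ||v||^2 = v·v = 22.
Deficit = 22 − 62/21 = 400/21 ≥ 0, confirming Bessel's inequality. (The deficit equals ||v − Σ <v,e_j> e_j||^2, the squared distance from v to span{e_j}.)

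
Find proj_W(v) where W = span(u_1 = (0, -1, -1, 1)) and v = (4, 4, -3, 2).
proj_W(v) = (0, -1/3, -1/3, 1/3)

Set up U = [u_1 | ... | u_1] ∈ R^(4×1). The projector onto W = col(U) is P = U (U^T U)^(-1) U^T.
Compute U^T U =
  [3],
and U^T v = (1).
Solve U^T U · c = U^T v for the coefficients: c = (1/3). The projection is proj_W(v) = U c.
Check: (v - proj_W(v)) · u_1 = 0  (should be 0).
Result: proj_W(v) = (0, -1/3, -1/3, 1/3).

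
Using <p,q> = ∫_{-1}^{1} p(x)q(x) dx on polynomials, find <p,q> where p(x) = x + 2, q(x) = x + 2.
<p,q> = 26/3

Expand the product: p(x)·q(x) = x^2 + 4*x + 4.
∫_{-1}^{1} of each monomial x^k gives [2/(k+1) if k even, 0 if k odd]. Integrating term-by-term (or equivalently evaluating the antiderivative F(x) = x^3/3 + 2*x^2 + 4*x at the endpoints):
  F(1) − F(−1) = 19/3 − (-7/3) = 26/3.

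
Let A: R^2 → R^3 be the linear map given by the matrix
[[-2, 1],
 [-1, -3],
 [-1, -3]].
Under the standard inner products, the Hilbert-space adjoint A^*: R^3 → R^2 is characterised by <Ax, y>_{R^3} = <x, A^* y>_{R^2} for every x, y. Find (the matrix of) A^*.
A^* = A^T =
[[-2, -1, -1],
 [1, -3, -3]]

For real matrices with standard dot products, the defining identity <Ax, y> = <x, A^* y> gives (Ax)^T y = x^T (A^*) y, i.e. x^T A^T y = x^T (A^*) y. Since this holds for all x, y, we must have A^* = A^T. Therefore
A^* =
[[-2, -1, -1],
 [1, -3, -3]].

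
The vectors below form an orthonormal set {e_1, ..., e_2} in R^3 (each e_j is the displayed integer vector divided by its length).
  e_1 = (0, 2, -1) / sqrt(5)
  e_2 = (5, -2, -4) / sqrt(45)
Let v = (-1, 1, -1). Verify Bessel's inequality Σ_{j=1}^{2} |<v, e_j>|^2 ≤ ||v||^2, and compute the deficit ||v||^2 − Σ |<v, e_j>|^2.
Σ |<v, e_j>|^2 = 2; ||v||^2 = 3; deficit = 1

Write each e_j = u_j / sqrt(<u_j, u_j>) where u_j is the displayed integer vector. Then <v, e_j> = <v, u_j> / sqrt(<u_j, u_j>), so |<v, e_j>|^2 = <v, u_j>^2 / <u_j, u_j>.
Coefficients: <v, e_1> = 3/sqrt(5), <v, e_2> = -3/sqrt(45).
Square and sum: Σ |<v, e_j>|^2 = 2.
Compute ||v||^2 = v·v = 3.
Deficit = 3 − 2 = 1 ≥ 0, confirming Bessel's inequality. (The deficit equals ||v − Σ <v,e_j> e_j||^2, the squared distance from v to span{e_j}.)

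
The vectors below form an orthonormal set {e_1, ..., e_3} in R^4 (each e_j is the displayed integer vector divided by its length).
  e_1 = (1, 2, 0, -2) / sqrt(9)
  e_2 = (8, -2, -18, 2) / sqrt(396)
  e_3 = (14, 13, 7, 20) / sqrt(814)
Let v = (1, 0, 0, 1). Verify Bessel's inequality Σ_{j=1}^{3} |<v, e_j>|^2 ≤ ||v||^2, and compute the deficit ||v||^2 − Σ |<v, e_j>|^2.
Σ |<v, e_j>|^2 = 66/37; ||v||^2 = 2; deficit = 8/37

Write each e_j = u_j / sqrt(<u_j, u_j>) where u_j is the displayed integer vector. Then <v, e_j> = <v, u_j> / sqrt(<u_j, u_j>), so |<v, e_j>|^2 = <v, u_j>^2 / <u_j, u_j>.
Coefficients: <v, e_1> = -1/sqrt(9), <v, e_2> = 10/sqrt(396), <v, e_3> = 34/sqrt(814).
Square and sum: Σ |<v, e_j>|^2 = 66/37.
Compute ||v||^2 = v·v = 2.
Deficit = 2 − 66/37 = 8/37 ≥ 0, confirming Bessel's inequality. (The deficit equals ||v − Σ <v,e_j> e_j||^2, the squared distance from v to span{e_j}.)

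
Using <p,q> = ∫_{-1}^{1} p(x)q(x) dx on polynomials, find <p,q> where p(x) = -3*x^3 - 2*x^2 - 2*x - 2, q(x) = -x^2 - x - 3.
<p,q> = 62/3

Expand the product: p(x)·q(x) = 3*x^5 + 5*x^4 + 13*x^3 + 10*x^2 + 8*x + 6.
∫_{-1}^{1} of each monomial x^k gives [2/(k+1) if k even, 0 if k odd]. Integrating term-by-term (or equivalently evaluating the antiderivative F(x) = x^6/2 + x^5 + 13*x^4/4 + 10*x^3/3 + 4*x^2 + 6*x at the endpoints):
  F(1) − F(−1) = 217/12 − (-31/12) = 62/3.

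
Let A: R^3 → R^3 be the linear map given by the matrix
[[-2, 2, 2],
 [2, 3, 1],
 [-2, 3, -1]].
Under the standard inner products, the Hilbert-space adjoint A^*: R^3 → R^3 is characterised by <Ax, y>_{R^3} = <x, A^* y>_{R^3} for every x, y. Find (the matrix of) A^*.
A^* = A^T =
[[-2, 2, -2],
 [2, 3, 3],
 [2, 1, -1]]

For real matrices with standard dot products, the defining identity <Ax, y> = <x, A^* y> gives (Ax)^T y = x^T (A^*) y, i.e. x^T A^T y = x^T (A^*) y. Since this holds for all x, y, we must have A^* = A^T. Therefore
A^* =
[[-2, 2, -2],
 [2, 3, 3],
 [2, 1, -1]].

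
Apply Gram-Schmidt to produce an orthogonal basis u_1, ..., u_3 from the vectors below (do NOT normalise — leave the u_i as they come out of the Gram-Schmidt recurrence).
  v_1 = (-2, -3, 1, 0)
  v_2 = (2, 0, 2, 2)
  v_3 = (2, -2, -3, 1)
Orthogonal basis:
  u_1 = (-2, -3, 1, 0)
  u_2 = (12/7, -3/7, 15/7, 2)
  u_3 = (77/41, -91/41, -119/41, 42/41)

Apply the Gram-Schmidt recurrence
  u_1 = v_1
  u_i = v_i − Σ_{j<i} ((v_i · u_j) / (u_j · u_j)) · u_j.

Step by step this gives:
  u_1 = (-2, -3, 1, 0)
  u_2 = (12/7, -3/7, 15/7, 2)
  u_3 = (77/41, -91/41, -119/41, 42/41)

Orthogonality check:
  u_2 · u_1 = 0 (should be 0)
  u_3 · u_1 = 0 (should be 0)
  u_3 · u_2 = 0 (should be 0)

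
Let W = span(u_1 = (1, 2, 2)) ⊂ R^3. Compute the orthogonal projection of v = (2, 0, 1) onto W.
proj_W(v) = (4/9, 8/9, 8/9)

Set up U = [u_1 | ... | u_1] ∈ R^(3×1). The projector onto W = col(U) is P = U (U^T U)^(-1) U^T.
Compute U^T U =
  [9],
and U^T v = (4).
Solve U^T U · c = U^T v for the coefficients: c = (4/9). The projection is proj_W(v) = U c.
Check: (v - proj_W(v)) · u_1 = 0  (should be 0).
Result: proj_W(v) = (4/9, 8/9, 8/9).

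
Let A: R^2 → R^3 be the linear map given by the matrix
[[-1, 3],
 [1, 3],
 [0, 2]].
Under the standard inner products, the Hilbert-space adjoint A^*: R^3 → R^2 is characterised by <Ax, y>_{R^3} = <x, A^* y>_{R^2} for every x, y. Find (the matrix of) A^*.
A^* = A^T =
[[-1, 1, 0],
 [3, 3, 2]]

For real matrices with standard dot products, the defining identity <Ax, y> = <x, A^* y> gives (Ax)^T y = x^T (A^*) y, i.e. x^T A^T y = x^T (A^*) y. Since this holds for all x, y, we must have A^* = A^T. Therefore
A^* =
[[-1, 1, 0],
 [3, 3, 2]].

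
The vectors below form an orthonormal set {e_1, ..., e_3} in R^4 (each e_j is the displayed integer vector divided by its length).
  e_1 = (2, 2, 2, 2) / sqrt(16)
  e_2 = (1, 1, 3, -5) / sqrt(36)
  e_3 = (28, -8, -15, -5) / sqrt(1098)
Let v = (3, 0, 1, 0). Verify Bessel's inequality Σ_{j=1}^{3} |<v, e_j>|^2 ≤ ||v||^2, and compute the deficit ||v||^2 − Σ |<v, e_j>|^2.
Σ |<v, e_j>|^2 = 1139/122; ||v||^2 = 10; deficit = 81/122

Write each e_j = u_j / sqrt(<u_j, u_j>) where u_j is the displayed integer vector. Then <v, e_j> = <v, u_j> / sqrt(<u_j, u_j>), so |<v, e_j>|^2 = <v, u_j>^2 / <u_j, u_j>.
Coefficients: <v, e_1> = 8/sqrt(16), <v, e_2> = 6/sqrt(36), <v, e_3> = 69/sqrt(1098).
Square and sum: Σ |<v, e_j>|^2 = 1139/122.
Compute ||v||^2 = v·v = 10.
Deficit = 10 − 1139/122 = 81/122 ≥ 0, confirming Bessel's inequality. (The deficit equals ||v − Σ <v,e_j> e_j||^2, the squared distance from v to span{e_j}.)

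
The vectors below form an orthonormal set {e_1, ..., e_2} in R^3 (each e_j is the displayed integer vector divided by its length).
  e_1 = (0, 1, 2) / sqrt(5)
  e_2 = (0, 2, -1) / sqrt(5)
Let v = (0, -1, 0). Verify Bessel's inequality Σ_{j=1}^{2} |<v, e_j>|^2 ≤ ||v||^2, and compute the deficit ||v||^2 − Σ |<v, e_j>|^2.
Σ |<v, e_j>|^2 = 1; ||v||^2 = 1; deficit = 0

Write each e_j = u_j / sqrt(<u_j, u_j>) where u_j is the displayed integer vector. Then <v, e_j> = <v, u_j> / sqrt(<u_j, u_j>), so |<v, e_j>|^2 = <v, u_j>^2 / <u_j, u_j>.
Coefficients: <v, e_1> = -1/sqrt(5), <v, e_2> = -2/sqrt(5).
Square and sum: Σ |<v, e_j>|^2 = 1.
Compute ||v||^2 = v·v = 1.
Deficit = 1 − 1 = 0 ≥ 0, confirming Bessel's inequality. (The deficit equals ||v − Σ <v,e_j> e_j||^2, the squared distance from v to span{e_j}.)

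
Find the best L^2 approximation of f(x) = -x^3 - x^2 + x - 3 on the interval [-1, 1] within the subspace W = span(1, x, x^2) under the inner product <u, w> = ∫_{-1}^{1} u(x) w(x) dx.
g(x) = -x^2 + 2*x/5 - 3

The best approximation g ∈ W is the orthogonal projection of f onto W. Writing g = a_0 + a_1 x + a_2 x^2, the coefficients solve the normal equations G · a = b where
  G_{ij} = <φ_i, φ_j> and b_i = <f, φ_i>, with φ_0 = 1, φ_1 = x, φ_2 = x^2.
G =
  [2, 0, 2/3]
  [0, 2/3, 0]
  [2/3, 0, 2/5],
b = (-20/3, 4/15, -12/5).
Solving gives a_0 = -3, a_1 = 2/5, a_2 = -1, so
  g(x) = -x^2 + 2*x/5 - 3.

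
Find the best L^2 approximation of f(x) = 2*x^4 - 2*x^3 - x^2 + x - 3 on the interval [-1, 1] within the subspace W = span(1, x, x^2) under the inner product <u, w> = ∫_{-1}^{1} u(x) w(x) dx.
g(x) = 5*x^2/7 - x/5 - 111/35

The best approximation g ∈ W is the orthogonal projection of f onto W. Writing g = a_0 + a_1 x + a_2 x^2, the coefficients solve the normal equations G · a = b where
  G_{ij} = <φ_i, φ_j> and b_i = <f, φ_i>, with φ_0 = 1, φ_1 = x, φ_2 = x^2.
G =
  [2, 0, 2/3]
  [0, 2/3, 0]
  [2/3, 0, 2/5],
b = (-88/15, -2/15, -64/35).
Solving gives a_0 = -111/35, a_1 = -1/5, a_2 = 5/7, so
  g(x) = 5*x^2/7 - x/5 - 111/35.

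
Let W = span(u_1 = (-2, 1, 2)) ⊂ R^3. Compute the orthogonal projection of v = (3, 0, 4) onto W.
proj_W(v) = (-4/9, 2/9, 4/9)

Set up U = [u_1 | ... | u_1] ∈ R^(3×1). The projector onto W = col(U) is P = U (U^T U)^(-1) U^T.
Compute U^T U =
  [9],
and U^T v = (2).
Solve U^T U · c = U^T v for the coefficients: c = (2/9). The projection is proj_W(v) = U c.
Check: (v - proj_W(v)) · u_1 = 0  (should be 0).
Result: proj_W(v) = (-4/9, 2/9, 4/9).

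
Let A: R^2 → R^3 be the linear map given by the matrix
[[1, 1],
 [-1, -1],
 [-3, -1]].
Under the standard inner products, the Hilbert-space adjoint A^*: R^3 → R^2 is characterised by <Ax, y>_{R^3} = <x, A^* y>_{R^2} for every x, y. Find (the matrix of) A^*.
A^* = A^T =
[[1, -1, -3],
 [1, -1, -1]]

For real matrices with standard dot products, the defining identity <Ax, y> = <x, A^* y> gives (Ax)^T y = x^T (A^*) y, i.e. x^T A^T y = x^T (A^*) y. Since this holds for all x, y, we must have A^* = A^T. Therefore
A^* =
[[1, -1, -3],
 [1, -1, -1]].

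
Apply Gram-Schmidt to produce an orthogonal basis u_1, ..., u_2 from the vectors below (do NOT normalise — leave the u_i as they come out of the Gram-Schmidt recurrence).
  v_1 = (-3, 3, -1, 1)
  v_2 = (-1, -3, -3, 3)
Orthogonal basis:
  u_1 = (-3, 3, -1, 1)
  u_2 = (-1, -3, -3, 3)

Apply the Gram-Schmidt recurrence
  u_1 = v_1
  u_i = v_i − Σ_{j<i} ((v_i · u_j) / (u_j · u_j)) · u_j.

Step by step this gives:
  u_1 = (-3, 3, -1, 1)
  u_2 = (-1, -3, -3, 3)

Orthogonality check:
  u_2 · u_1 = 0 (should be 0)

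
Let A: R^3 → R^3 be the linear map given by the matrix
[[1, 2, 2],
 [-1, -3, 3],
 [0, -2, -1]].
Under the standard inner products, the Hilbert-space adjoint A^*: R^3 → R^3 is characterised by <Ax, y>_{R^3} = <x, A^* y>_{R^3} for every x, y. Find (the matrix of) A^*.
A^* = A^T =
[[1, -1, 0],
 [2, -3, -2],
 [2, 3, -1]]

For real matrices with standard dot products, the defining identity <Ax, y> = <x, A^* y> gives (Ax)^T y = x^T (A^*) y, i.e. x^T A^T y = x^T (A^*) y. Since this holds for all x, y, we must have A^* = A^T. Therefore
A^* =
[[1, -1, 0],
 [2, -3, -2],
 [2, 3, -1]].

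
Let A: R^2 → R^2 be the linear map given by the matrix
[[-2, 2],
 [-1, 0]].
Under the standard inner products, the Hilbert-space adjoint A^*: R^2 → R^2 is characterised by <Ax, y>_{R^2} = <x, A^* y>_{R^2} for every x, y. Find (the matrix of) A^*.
A^* = A^T =
[[-2, -1],
 [2, 0]]

For real matrices with standard dot products, the defining identity <Ax, y> = <x, A^* y> gives (Ax)^T y = x^T (A^*) y, i.e. x^T A^T y = x^T (A^*) y. Since this holds for all x, y, we must have A^* = A^T. Therefore
A^* =
[[-2, -1],
 [2, 0]].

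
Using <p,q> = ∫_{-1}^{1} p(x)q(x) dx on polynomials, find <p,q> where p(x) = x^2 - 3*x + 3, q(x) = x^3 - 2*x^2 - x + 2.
<p,q> = 28/3

Expand the product: p(x)·q(x) = x^5 - 5*x^4 + 8*x^3 - x^2 - 9*x + 6.
∫_{-1}^{1} of each monomial x^k gives [2/(k+1) if k even, 0 if k odd]. Integrating term-by-term (or equivalently evaluating the antiderivative F(x) = x^6/6 - x^5 + 2*x^4 - x^3/3 - 9*x^2/2 + 6*x at the endpoints):
  F(1) − F(−1) = 7/3 − (-7) = 28/3.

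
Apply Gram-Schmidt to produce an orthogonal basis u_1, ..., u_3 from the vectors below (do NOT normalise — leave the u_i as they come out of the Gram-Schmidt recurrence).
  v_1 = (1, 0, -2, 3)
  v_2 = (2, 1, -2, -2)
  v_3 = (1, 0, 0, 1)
Orthogonal basis:
  u_1 = (1, 0, -2, 3)
  u_2 = (2, 1, -2, -2)
  u_3 = (5/7, 0, 4/7, 1/7)

Apply the Gram-Schmidt recurrence
  u_1 = v_1
  u_i = v_i − Σ_{j<i} ((v_i · u_j) / (u_j · u_j)) · u_j.

Step by step this gives:
  u_1 = (1, 0, -2, 3)
  u_2 = (2, 1, -2, -2)
  u_3 = (5/7, 0, 4/7, 1/7)

Orthogonality check:
  u_2 · u_1 = 0 (should be 0)
  u_3 · u_1 = 0 (should be 0)
  u_3 · u_2 = 0 (should be 0)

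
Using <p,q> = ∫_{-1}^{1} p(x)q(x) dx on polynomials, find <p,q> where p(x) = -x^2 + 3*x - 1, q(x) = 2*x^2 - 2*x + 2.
<p,q> = -172/15

Expand the product: p(x)·q(x) = -2*x^4 + 8*x^3 - 10*x^2 + 8*x - 2.
∫_{-1}^{1} of each monomial x^k gives [2/(k+1) if k even, 0 if k odd]. Integrating term-by-term (or equivalently evaluating the antiderivative F(x) = -2*x^5/5 + 2*x^4 - 10*x^3/3 + 4*x^2 - 2*x at the endpoints):
  F(1) − F(−1) = 4/15 − (176/15) = -172/15.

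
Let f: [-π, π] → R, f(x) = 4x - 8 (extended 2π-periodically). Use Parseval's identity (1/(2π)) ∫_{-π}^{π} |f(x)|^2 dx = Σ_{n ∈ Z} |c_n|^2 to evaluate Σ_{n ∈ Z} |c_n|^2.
Σ |c_n|^2 = 16π^2/3 + 64

Expand and integrate term by term over [-π, π]:
  ∫ (4x)^2 dx = 16·(2π^3/3); ∫ 2·4·(-8)·x dx = 0 (odd integrand); ∫ (-8)^2 dx = 64·2π.
So (1/(2π)) ∫_{-π}^{π} (4x - 8)^2 dx = 16π^2/3 + 64 = 16π^2/3 + 64.
Parseval ⇒ Σ |c_n|^2 = 16π^2/3 + 64.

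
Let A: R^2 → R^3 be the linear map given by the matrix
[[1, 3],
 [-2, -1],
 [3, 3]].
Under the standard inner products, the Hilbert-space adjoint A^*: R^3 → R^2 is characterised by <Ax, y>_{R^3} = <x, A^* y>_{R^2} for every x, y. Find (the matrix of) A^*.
A^* = A^T =
[[1, -2, 3],
 [3, -1, 3]]

For real matrices with standard dot products, the defining identity <Ax, y> = <x, A^* y> gives (Ax)^T y = x^T (A^*) y, i.e. x^T A^T y = x^T (A^*) y. Since this holds for all x, y, we must have A^* = A^T. Therefore
A^* =
[[1, -2, 3],
 [3, -1, 3]].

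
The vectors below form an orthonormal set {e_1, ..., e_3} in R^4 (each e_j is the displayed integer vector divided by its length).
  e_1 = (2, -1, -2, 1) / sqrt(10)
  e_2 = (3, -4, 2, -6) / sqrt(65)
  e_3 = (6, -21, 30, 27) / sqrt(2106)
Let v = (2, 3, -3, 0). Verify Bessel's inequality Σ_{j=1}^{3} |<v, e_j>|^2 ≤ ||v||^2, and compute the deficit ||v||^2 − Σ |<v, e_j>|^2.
Σ |<v, e_j>|^2 = 149/9; ||v||^2 = 22; deficit = 49/9

Write each e_j = u_j / sqrt(<u_j, u_j>) where u_j is the displayed integer vector. Then <v, e_j> = <v, u_j> / sqrt(<u_j, u_j>), so |<v, e_j>|^2 = <v, u_j>^2 / <u_j, u_j>.
Coefficients: <v, e_1> = 7/sqrt(10), <v, e_2> = -12/sqrt(65), <v, e_3> = -141/sqrt(2106).
Square and sum: Σ |<v, e_j>|^2 = 149/9.
Compute ||v||^2 = v·v = 22.
Deficit = 22 − 149/9 = 49/9 ≥ 0, confirming Bessel's inequality. (The deficit equals ||v − Σ <v,e_j> e_j||^2, the squared distance from v to span{e_j}.)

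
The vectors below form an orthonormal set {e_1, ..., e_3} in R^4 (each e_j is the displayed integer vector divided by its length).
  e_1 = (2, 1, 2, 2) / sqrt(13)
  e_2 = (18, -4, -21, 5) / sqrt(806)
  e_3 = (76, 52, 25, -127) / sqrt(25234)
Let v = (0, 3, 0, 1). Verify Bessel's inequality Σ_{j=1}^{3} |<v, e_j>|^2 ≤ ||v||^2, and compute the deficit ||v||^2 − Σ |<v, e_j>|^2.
Σ |<v, e_j>|^2 = 821/407; ||v||^2 = 10; deficit = 3249/407

Write each e_j = u_j / sqrt(<u_j, u_j>) where u_j is the displayed integer vector. Then <v, e_j> = <v, u_j> / sqrt(<u_j, u_j>), so |<v, e_j>|^2 = <v, u_j>^2 / <u_j, u_j>.
Coefficients: <v, e_1> = 5/sqrt(13), <v, e_2> = -7/sqrt(806), <v, e_3> = 29/sqrt(25234).
Square and sum: Σ |<v, e_j>|^2 = 821/407.
Compute ||v||^2 = v·v = 10.
Deficit = 10 − 821/407 = 3249/407 ≥ 0, confirming Bessel's inequality. (The deficit equals ||v − Σ <v,e_j> e_j||^2, the squared distance from v to span{e_j}.)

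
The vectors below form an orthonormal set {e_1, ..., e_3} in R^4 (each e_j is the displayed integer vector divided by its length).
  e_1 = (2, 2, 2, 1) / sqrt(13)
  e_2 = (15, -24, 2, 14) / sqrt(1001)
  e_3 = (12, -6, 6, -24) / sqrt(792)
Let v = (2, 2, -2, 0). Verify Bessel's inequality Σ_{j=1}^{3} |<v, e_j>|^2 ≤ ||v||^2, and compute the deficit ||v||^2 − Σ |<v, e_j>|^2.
Σ |<v, e_j>|^2 = 12/7; ||v||^2 = 12; deficit = 72/7

Write each e_j = u_j / sqrt(<u_j, u_j>) where u_j is the displayed integer vector. Then <v, e_j> = <v, u_j> / sqrt(<u_j, u_j>), so |<v, e_j>|^2 = <v, u_j>^2 / <u_j, u_j>.
Coefficients: <v, e_1> = 4/sqrt(13), <v, e_2> = -22/sqrt(1001), <v, e_3> = 0/sqrt(792).
Square and sum: Σ |<v, e_j>|^2 = 12/7.
Compute ||v||^2 = v·v = 12.
Deficit = 12 − 12/7 = 72/7 ≥ 0, confirming Bessel's inequality. (The deficit equals ||v − Σ <v,e_j> e_j||^2, the squared distance from v to span{e_j}.)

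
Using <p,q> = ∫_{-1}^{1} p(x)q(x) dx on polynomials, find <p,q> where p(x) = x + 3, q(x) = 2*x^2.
<p,q> = 4

Expand the product: p(x)·q(x) = 2*x^3 + 6*x^2.
∫_{-1}^{1} of each monomial x^k gives [2/(k+1) if k even, 0 if k odd]. Integrating term-by-term (or equivalently evaluating the antiderivative F(x) = x^4/2 + 2*x^3 at the endpoints):
  F(1) − F(−1) = 5/2 − (-3/2) = 4.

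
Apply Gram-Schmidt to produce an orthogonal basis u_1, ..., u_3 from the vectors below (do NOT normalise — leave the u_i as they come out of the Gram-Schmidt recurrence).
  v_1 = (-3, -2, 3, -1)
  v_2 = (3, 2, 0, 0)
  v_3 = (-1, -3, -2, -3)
Orthogonal basis:
  u_1 = (-3, -2, 3, -1)
  u_2 = (30/23, 20/23, 39/23, -13/23)
  u_3 = (14/13, -21/13, -11/10, -33/10)

Apply the Gram-Schmidt recurrence
  u_1 = v_1
  u_i = v_i − Σ_{j<i} ((v_i · u_j) / (u_j · u_j)) · u_j.

Step by step this gives:
  u_1 = (-3, -2, 3, -1)
  u_2 = (30/23, 20/23, 39/23, -13/23)
  u_3 = (14/13, -21/13, -11/10, -33/10)

Orthogonality check:
  u_2 · u_1 = 0 (should be 0)
  u_3 · u_1 = 0 (should be 0)
  u_3 · u_2 = 0 (should be 0)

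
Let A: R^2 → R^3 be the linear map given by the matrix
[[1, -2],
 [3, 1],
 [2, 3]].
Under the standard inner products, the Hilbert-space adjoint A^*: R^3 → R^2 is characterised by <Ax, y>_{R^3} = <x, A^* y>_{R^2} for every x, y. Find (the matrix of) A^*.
A^* = A^T =
[[1, 3, 2],
 [-2, 1, 3]]

For real matrices with standard dot products, the defining identity <Ax, y> = <x, A^* y> gives (Ax)^T y = x^T (A^*) y, i.e. x^T A^T y = x^T (A^*) y. Since this holds for all x, y, we must have A^* = A^T. Therefore
A^* =
[[1, 3, 2],
 [-2, 1, 3]].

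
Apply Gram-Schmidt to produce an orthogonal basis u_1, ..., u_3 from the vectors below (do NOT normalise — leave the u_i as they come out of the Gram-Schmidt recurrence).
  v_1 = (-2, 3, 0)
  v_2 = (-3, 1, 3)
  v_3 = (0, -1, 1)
Orthogonal basis:
  u_1 = (-2, 3, 0)
  u_2 = (-21/13, -14/13, 3)
  u_3 = (9/166, 3/83, 7/166)

Apply the Gram-Schmidt recurrence
  u_1 = v_1
  u_i = v_i − Σ_{j<i} ((v_i · u_j) / (u_j · u_j)) · u_j.

Step by step this gives:
  u_1 = (-2, 3, 0)
  u_2 = (-21/13, -14/13, 3)
  u_3 = (9/166, 3/83, 7/166)

Orthogonality check:
  u_2 · u_1 = 0 (should be 0)
  u_3 · u_1 = 0 (should be 0)
  u_3 · u_2 = 0 (should be 0)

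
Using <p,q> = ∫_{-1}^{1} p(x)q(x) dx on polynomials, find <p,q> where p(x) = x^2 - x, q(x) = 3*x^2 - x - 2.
<p,q> = 8/15

Expand the product: p(x)·q(x) = 3*x^4 - 4*x^3 - x^2 + 2*x.
∫_{-1}^{1} of each monomial x^k gives [2/(k+1) if k even, 0 if k odd]. Integrating term-by-term (or equivalently evaluating the antiderivative F(x) = 3*x^5/5 - x^4 - x^3/3 + x^2 at the endpoints):
  F(1) − F(−1) = 4/15 − (-4/15) = 8/15.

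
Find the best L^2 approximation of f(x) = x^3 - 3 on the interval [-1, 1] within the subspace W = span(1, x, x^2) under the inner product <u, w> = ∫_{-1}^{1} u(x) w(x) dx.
g(x) = 3*x/5 - 3

The best approximation g ∈ W is the orthogonal projection of f onto W. Writing g = a_0 + a_1 x + a_2 x^2, the coefficients solve the normal equations G · a = b where
  G_{ij} = <φ_i, φ_j> and b_i = <f, φ_i>, with φ_0 = 1, φ_1 = x, φ_2 = x^2.
G =
  [2, 0, 2/3]
  [0, 2/3, 0]
  [2/3, 0, 2/5],
b = (-6, 2/5, -2).
Solving gives a_0 = -3, a_1 = 3/5, a_2 = 0, so
  g(x) = 3*x/5 - 3.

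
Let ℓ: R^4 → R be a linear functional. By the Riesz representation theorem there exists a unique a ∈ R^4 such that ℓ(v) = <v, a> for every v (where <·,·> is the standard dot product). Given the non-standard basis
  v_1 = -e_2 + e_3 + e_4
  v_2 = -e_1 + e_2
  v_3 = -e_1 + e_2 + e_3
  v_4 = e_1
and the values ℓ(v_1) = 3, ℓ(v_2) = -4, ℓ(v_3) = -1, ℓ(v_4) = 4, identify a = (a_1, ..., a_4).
a = (4, 0, 3, 0)

Write a = (a_1, ..., a_4) in the standard basis. For each basis vector v_i, ℓ(v_i) = <v_i, a> is a linear equation in the a_j's. Collect the n equations into a matrix system V a = ℓ, where row i of V is v_i (expressed in the standard basis). Since V is invertible (lower-triangular with 1s on the diagonal, up to permutation), solve by back-substitution:
  V =
[[0, -1, 1, 1],
 [-1, 1, 0, 0],
 [-1, 1, 1, 0],
 [1, 0, 0, 0]]
  V a = (3, -4, -1, 4)
Solving gives a = (4, 0, 3, 0).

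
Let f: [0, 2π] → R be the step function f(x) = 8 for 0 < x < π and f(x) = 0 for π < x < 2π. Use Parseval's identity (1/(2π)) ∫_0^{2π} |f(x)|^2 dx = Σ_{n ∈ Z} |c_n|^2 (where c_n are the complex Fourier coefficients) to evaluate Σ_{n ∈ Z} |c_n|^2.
Σ |c_n|^2 = 32

Parseval equates the L^2 energy of f (normalised by 1/(2π)) with the ℓ^2 sum of its Fourier coefficients: (1/(2π)) ∫_0^{2π} |f|^2 = Σ |c_n|^2.
Compute the left side: (1/(2π)) [∫_0^π 8^2 dx + ∫_π^{2π} 0^2 dx] = (1/(2π)) · (64π + 0π) = (64 + 0)/2 = 32.
So Σ_{n ∈ Z} |c_n|^2 = 32.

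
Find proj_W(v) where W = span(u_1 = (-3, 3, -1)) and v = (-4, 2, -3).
proj_W(v) = (-63/19, 63/19, -21/19)

Set up U = [u_1 | ... | u_1] ∈ R^(3×1). The projector onto W = col(U) is P = U (U^T U)^(-1) U^T.
Compute U^T U =
  [19],
and U^T v = (21).
Solve U^T U · c = U^T v for the coefficients: c = (21/19). The projection is proj_W(v) = U c.
Check: (v - proj_W(v)) · u_1 = 0  (should be 0).
Result: proj_W(v) = (-63/19, 63/19, -21/19).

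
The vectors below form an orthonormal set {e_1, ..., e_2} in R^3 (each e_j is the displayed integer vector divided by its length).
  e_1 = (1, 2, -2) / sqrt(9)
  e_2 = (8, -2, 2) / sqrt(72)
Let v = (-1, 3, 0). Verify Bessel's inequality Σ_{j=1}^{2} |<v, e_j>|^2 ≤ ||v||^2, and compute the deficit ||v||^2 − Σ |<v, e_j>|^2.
Σ |<v, e_j>|^2 = 11/2; ||v||^2 = 10; deficit = 9/2

Write each e_j = u_j / sqrt(<u_j, u_j>) where u_j is the displayed integer vector. Then <v, e_j> = <v, u_j> / sqrt(<u_j, u_j>), so |<v, e_j>|^2 = <v, u_j>^2 / <u_j, u_j>.
Coefficients: <v, e_1> = 5/sqrt(9), <v, e_2> = -14/sqrt(72).
Square and sum: Σ |<v, e_j>|^2 = 11/2.
Compute ||v||^2 = v·v = 10.
Deficit = 10 − 11/2 = 9/2 ≥ 0, confirming Bessel's inequality. (The deficit equals ||v − Σ <v,e_j> e_j||^2, the squared distance from v to span{e_j}.)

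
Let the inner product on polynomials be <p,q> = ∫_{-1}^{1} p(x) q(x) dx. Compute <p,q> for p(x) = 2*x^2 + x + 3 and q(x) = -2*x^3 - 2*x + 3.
<p,q> = 298/15

Expand the product: p(x)·q(x) = -4*x^5 - 2*x^4 - 10*x^3 + 4*x^2 - 3*x + 9.
∫_{-1}^{1} of each monomial x^k gives [2/(k+1) if k even, 0 if k odd]. Integrating term-by-term (or equivalently evaluating the antiderivative F(x) = -2*x^6/3 - 2*x^5/5 - 5*x^4/2 + 4*x^3/3 - 3*x^2/2 + 9*x at the endpoints):
  F(1) − F(−1) = 79/15 − (-73/5) = 298/15.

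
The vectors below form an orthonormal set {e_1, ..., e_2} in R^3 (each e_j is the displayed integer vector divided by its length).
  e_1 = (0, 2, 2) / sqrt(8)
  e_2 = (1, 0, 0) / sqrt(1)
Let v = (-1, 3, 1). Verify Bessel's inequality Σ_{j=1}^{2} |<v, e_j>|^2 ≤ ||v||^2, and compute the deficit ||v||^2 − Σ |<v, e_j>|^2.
Σ |<v, e_j>|^2 = 9; ||v||^2 = 11; deficit = 2

Write each e_j = u_j / sqrt(<u_j, u_j>) where u_j is the displayed integer vector. Then <v, e_j> = <v, u_j> / sqrt(<u_j, u_j>), so |<v, e_j>|^2 = <v, u_j>^2 / <u_j, u_j>.
Coefficients: <v, e_1> = 8/sqrt(8), <v, e_2> = -1/sqrt(1).
Square and sum: Σ |<v, e_j>|^2 = 9.
Compute ||v||^2 = v·v = 11.
Deficit = 11 − 9 = 2 ≥ 0, confirming Bessel's inequality. (The deficit equals ||v − Σ <v,e_j> e_j||^2, the squared distance from v to span{e_j}.)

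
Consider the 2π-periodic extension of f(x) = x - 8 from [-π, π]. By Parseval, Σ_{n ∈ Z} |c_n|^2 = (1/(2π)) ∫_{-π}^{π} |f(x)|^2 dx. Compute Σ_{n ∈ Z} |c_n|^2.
Σ |c_n|^2 = π^2/3 + 64

Expand and integrate term by term over [-π, π]:
  ∫ (x)^2 dx = 1·(2π^3/3); ∫ 2·1·(-8)·x dx = 0 (odd integrand); ∫ (-8)^2 dx = 64·2π.
So (1/(2π)) ∫_{-π}^{π} (x - 8)^2 dx = 1π^2/3 + 64 = π^2/3 + 64.
Parseval ⇒ Σ |c_n|^2 = π^2/3 + 64.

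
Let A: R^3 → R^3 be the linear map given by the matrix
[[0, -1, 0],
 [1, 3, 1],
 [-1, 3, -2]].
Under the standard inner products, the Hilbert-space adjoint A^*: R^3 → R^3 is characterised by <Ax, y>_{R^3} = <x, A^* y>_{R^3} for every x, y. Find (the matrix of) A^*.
A^* = A^T =
[[0, 1, -1],
 [-1, 3, 3],
 [0, 1, -2]]

For real matrices with standard dot products, the defining identity <Ax, y> = <x, A^* y> gives (Ax)^T y = x^T (A^*) y, i.e. x^T A^T y = x^T (A^*) y. Since this holds for all x, y, we must have A^* = A^T. Therefore
A^* =
[[0, 1, -1],
 [-1, 3, 3],
 [0, 1, -2]].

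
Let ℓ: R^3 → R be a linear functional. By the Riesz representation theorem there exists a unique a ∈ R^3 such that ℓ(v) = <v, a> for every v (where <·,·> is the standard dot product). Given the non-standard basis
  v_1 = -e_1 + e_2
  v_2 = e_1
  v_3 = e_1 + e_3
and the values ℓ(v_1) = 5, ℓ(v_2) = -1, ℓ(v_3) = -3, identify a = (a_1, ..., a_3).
a = (-1, 4, -2)

Write a = (a_1, ..., a_3) in the standard basis. For each basis vector v_i, ℓ(v_i) = <v_i, a> is a linear equation in the a_j's. Collect the n equations into a matrix system V a = ℓ, where row i of V is v_i (expressed in the standard basis). Since V is invertible (lower-triangular with 1s on the diagonal, up to permutation), solve by back-substitution:
  V =
[[-1, 1, 0],
 [1, 0, 0],
 [1, 0, 1]]
  V a = (5, -1, -3)
Solving gives a = (-1, 4, -2).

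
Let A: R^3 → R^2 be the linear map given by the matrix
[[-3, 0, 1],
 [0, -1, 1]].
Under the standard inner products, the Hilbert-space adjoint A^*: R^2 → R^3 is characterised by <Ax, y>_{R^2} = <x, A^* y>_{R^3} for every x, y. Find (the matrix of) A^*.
A^* = A^T =
[[-3, 0],
 [0, -1],
 [1, 1]]

For real matrices with standard dot products, the defining identity <Ax, y> = <x, A^* y> gives (Ax)^T y = x^T (A^*) y, i.e. x^T A^T y = x^T (A^*) y. Since this holds for all x, y, we must have A^* = A^T. Therefore
A^* =
[[-3, 0],
 [0, -1],
 [1, 1]].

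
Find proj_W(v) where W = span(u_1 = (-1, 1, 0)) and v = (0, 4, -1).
proj_W(v) = (-2, 2, 0)

Set up U = [u_1 | ... | u_1] ∈ R^(3×1). The projector onto W = col(U) is P = U (U^T U)^(-1) U^T.
Compute U^T U =
  [2],
and U^T v = (4).
Solve U^T U · c = U^T v for the coefficients: c = (2). The projection is proj_W(v) = U c.
Check: (v - proj_W(v)) · u_1 = 0  (should be 0).
Result: proj_W(v) = (-2, 2, 0).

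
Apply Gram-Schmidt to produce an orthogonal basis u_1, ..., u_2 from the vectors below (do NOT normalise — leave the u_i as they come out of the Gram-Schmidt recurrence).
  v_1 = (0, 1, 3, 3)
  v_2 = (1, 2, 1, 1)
Orthogonal basis:
  u_1 = (0, 1, 3, 3)
  u_2 = (1, 30/19, -5/19, -5/19)

Apply the Gram-Schmidt recurrence
  u_1 = v_1
  u_i = v_i − Σ_{j<i} ((v_i · u_j) / (u_j · u_j)) · u_j.

Step by step this gives:
  u_1 = (0, 1, 3, 3)
  u_2 = (1, 30/19, -5/19, -5/19)

Orthogonality check:
  u_2 · u_1 = 0 (should be 0)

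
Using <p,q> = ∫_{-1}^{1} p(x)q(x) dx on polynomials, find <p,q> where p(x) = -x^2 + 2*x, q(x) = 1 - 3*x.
<p,q> = -14/3

Expand the product: p(x)·q(x) = 3*x^3 - 7*x^2 + 2*x.
∫_{-1}^{1} of each monomial x^k gives [2/(k+1) if k even, 0 if k odd]. Integrating term-by-term (or equivalently evaluating the antiderivative F(x) = 3*x^4/4 - 7*x^3/3 + x^2 at the endpoints):
  F(1) − F(−1) = -7/12 − (49/12) = -14/3.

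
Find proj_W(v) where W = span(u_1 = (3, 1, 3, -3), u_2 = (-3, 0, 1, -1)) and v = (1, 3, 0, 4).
proj_W(v) = (381/299, -87/299, -475/299, 475/299)

Set up U = [u_1 | ... | u_2] ∈ R^(4×2). The projector onto W = col(U) is P = U (U^T U)^(-1) U^T.
Compute U^T U =
  [28, -3]
  [-3, 11],
and U^T v = (-6, -7).
Solve U^T U · c = U^T v for the coefficients: c = (-87/299, -214/299). The projection is proj_W(v) = U c.
Check: (v - proj_W(v)) · u_1 = 0  (should be 0).
Check: (v - proj_W(v)) · u_2 = 0  (should be 0).
Result: proj_W(v) = (381/299, -87/299, -475/299, 475/299).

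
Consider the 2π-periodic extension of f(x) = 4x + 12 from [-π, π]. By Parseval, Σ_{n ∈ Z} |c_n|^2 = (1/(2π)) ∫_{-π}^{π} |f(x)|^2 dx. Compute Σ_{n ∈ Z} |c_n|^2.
Σ |c_n|^2 = 16π^2/3 + 144

Expand and integrate term by term over [-π, π]:
  ∫ (4x)^2 dx = 16·(2π^3/3); ∫ 2·4·(12)·x dx = 0 (odd integrand); ∫ 12^2 dx = 144·2π.
So (1/(2π)) ∫_{-π}^{π} (4x + 12)^2 dx = 16π^2/3 + 144 = 16π^2/3 + 144.
Parseval ⇒ Σ |c_n|^2 = 16π^2/3 + 144.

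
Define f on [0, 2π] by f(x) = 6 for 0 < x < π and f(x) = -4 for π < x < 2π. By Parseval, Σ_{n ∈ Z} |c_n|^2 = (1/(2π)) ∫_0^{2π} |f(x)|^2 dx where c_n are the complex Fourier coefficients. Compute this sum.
Σ |c_n|^2 = 26

Parseval equates the L^2 energy of f (normalised by 1/(2π)) with the ℓ^2 sum of its Fourier coefficients: (1/(2π)) ∫_0^{2π} |f|^2 = Σ |c_n|^2.
Compute the left side: (1/(2π)) [∫_0^π 6^2 dx + ∫_π^{2π} (-4)^2 dx] = (1/(2π)) · (36π + 16π) = (36 + 16)/2 = 26.
So Σ_{n ∈ Z} |c_n|^2 = 26.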